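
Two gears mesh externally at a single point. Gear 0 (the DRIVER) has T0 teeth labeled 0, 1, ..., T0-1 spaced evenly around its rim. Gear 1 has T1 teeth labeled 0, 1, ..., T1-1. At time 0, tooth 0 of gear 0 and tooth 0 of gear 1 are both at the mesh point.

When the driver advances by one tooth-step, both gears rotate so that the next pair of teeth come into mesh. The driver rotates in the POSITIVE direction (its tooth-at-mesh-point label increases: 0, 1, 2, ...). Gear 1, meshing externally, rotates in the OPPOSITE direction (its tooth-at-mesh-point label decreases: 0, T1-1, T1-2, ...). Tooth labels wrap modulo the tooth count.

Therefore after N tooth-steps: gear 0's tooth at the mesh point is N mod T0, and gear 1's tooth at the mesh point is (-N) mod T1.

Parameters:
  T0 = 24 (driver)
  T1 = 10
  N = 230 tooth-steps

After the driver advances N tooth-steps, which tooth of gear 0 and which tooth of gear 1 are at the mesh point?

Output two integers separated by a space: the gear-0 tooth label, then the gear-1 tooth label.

Gear 0 (driver, T0=24): tooth at mesh = N mod T0
  230 = 9 * 24 + 14, so 230 mod 24 = 14
  gear 0 tooth = 14
Gear 1 (driven, T1=10): tooth at mesh = (-N) mod T1
  230 = 23 * 10 + 0, so 230 mod 10 = 0
  (-230) mod 10 = 0
Mesh after 230 steps: gear-0 tooth 14 meets gear-1 tooth 0

Answer: 14 0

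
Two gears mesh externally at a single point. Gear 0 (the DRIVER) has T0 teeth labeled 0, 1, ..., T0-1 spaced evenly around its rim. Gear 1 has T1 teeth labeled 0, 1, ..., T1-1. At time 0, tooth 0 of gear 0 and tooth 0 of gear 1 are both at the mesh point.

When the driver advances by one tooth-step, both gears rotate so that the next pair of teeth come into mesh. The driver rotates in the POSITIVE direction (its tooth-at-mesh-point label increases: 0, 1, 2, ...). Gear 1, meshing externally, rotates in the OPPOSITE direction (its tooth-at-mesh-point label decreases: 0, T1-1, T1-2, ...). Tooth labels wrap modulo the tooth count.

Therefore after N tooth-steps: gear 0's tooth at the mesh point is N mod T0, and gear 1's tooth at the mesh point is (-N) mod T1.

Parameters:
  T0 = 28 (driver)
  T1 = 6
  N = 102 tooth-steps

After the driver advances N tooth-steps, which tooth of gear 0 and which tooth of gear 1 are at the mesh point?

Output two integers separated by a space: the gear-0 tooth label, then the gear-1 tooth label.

Gear 0 (driver, T0=28): tooth at mesh = N mod T0
  102 = 3 * 28 + 18, so 102 mod 28 = 18
  gear 0 tooth = 18
Gear 1 (driven, T1=6): tooth at mesh = (-N) mod T1
  102 = 17 * 6 + 0, so 102 mod 6 = 0
  (-102) mod 6 = 0
Mesh after 102 steps: gear-0 tooth 18 meets gear-1 tooth 0

Answer: 18 0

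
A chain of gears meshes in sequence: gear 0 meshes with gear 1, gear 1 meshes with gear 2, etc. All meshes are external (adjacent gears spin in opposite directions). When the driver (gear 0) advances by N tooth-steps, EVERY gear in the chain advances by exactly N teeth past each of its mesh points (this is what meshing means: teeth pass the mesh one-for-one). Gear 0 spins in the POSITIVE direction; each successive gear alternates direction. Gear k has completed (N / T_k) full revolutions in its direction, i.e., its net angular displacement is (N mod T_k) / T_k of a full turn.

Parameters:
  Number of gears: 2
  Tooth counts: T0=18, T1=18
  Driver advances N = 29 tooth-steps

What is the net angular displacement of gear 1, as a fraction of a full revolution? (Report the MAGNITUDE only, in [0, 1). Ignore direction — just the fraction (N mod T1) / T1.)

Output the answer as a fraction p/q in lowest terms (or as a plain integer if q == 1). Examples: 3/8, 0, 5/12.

Chain of 2 gears, tooth counts: [18, 18]
  gear 0: T0=18, direction=positive, advance = 29 mod 18 = 11 teeth = 11/18 turn
  gear 1: T1=18, direction=negative, advance = 29 mod 18 = 11 teeth = 11/18 turn
Gear 1: 29 mod 18 = 11
Fraction = 11 / 18 = 11/18 (gcd(11,18)=1) = 11/18

Answer: 11/18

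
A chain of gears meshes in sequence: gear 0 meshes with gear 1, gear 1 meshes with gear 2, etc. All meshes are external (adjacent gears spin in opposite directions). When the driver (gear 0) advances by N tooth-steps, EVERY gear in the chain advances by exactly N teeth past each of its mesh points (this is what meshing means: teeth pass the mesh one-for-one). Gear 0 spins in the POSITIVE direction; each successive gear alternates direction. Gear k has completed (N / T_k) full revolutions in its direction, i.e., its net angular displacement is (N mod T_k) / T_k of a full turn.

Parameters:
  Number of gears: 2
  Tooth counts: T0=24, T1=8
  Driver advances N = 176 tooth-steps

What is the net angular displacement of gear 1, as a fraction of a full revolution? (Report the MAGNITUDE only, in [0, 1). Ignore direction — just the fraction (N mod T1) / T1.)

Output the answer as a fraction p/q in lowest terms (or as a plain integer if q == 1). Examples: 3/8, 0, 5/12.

Answer: 0

Derivation:
Chain of 2 gears, tooth counts: [24, 8]
  gear 0: T0=24, direction=positive, advance = 176 mod 24 = 8 teeth = 8/24 turn
  gear 1: T1=8, direction=negative, advance = 176 mod 8 = 0 teeth = 0/8 turn
Gear 1: 176 mod 8 = 0
Fraction = 0 / 8 = 0/1 (gcd(0,8)=8) = 0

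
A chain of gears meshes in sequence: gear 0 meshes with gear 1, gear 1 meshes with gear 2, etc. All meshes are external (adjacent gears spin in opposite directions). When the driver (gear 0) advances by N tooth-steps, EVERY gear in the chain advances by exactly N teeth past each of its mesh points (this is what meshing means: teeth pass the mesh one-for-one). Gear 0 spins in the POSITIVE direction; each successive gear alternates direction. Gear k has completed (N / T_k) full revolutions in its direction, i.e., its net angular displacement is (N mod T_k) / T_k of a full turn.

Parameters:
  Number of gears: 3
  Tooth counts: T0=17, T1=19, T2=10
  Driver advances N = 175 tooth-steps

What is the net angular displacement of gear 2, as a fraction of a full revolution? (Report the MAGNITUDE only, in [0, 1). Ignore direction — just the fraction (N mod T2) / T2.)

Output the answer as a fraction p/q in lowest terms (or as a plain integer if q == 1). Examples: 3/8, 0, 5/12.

Answer: 1/2

Derivation:
Chain of 3 gears, tooth counts: [17, 19, 10]
  gear 0: T0=17, direction=positive, advance = 175 mod 17 = 5 teeth = 5/17 turn
  gear 1: T1=19, direction=negative, advance = 175 mod 19 = 4 teeth = 4/19 turn
  gear 2: T2=10, direction=positive, advance = 175 mod 10 = 5 teeth = 5/10 turn
Gear 2: 175 mod 10 = 5
Fraction = 5 / 10 = 1/2 (gcd(5,10)=5) = 1/2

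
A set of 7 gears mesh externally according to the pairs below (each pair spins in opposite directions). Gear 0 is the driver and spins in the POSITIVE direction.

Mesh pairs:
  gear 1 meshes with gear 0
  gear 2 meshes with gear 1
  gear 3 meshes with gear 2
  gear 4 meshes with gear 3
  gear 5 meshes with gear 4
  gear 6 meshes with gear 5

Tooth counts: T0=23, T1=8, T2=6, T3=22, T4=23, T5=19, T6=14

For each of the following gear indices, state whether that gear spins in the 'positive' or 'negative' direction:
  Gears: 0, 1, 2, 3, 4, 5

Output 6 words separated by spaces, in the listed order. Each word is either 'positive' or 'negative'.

Gear 0 (driver): positive (depth 0)
  gear 1: meshes with gear 0 -> depth 1 -> negative (opposite of gear 0)
  gear 2: meshes with gear 1 -> depth 2 -> positive (opposite of gear 1)
  gear 3: meshes with gear 2 -> depth 3 -> negative (opposite of gear 2)
  gear 4: meshes with gear 3 -> depth 4 -> positive (opposite of gear 3)
  gear 5: meshes with gear 4 -> depth 5 -> negative (opposite of gear 4)
  gear 6: meshes with gear 5 -> depth 6 -> positive (opposite of gear 5)
Queried indices 0, 1, 2, 3, 4, 5 -> positive, negative, positive, negative, positive, negative

Answer: positive negative positive negative positive negative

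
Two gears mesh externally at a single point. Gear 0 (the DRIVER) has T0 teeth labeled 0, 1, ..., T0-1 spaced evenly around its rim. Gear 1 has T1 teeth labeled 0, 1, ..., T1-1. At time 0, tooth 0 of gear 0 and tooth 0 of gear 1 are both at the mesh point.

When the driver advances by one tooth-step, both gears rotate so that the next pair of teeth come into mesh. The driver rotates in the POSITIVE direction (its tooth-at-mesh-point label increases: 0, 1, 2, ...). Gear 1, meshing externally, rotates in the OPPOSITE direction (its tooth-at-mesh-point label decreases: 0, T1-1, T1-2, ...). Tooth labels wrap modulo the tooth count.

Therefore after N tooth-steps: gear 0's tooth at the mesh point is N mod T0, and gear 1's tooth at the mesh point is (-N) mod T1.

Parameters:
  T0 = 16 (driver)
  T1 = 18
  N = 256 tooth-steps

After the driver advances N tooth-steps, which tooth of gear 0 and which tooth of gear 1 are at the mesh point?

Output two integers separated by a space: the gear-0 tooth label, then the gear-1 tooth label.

Gear 0 (driver, T0=16): tooth at mesh = N mod T0
  256 = 16 * 16 + 0, so 256 mod 16 = 0
  gear 0 tooth = 0
Gear 1 (driven, T1=18): tooth at mesh = (-N) mod T1
  256 = 14 * 18 + 4, so 256 mod 18 = 4
  (-256) mod 18 = (-4) mod 18 = 18 - 4 = 14
Mesh after 256 steps: gear-0 tooth 0 meets gear-1 tooth 14

Answer: 0 14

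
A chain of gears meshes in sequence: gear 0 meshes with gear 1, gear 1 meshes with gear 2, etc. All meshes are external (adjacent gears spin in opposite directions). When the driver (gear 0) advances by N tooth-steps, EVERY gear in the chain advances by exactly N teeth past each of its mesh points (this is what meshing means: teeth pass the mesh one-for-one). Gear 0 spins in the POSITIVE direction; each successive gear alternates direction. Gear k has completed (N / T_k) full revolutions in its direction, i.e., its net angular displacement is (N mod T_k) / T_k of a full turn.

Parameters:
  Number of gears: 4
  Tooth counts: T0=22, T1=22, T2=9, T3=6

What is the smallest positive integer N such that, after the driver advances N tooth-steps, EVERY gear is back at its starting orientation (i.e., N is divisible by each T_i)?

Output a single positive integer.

Gear k returns to start when N is a multiple of T_k.
All gears at start simultaneously when N is a common multiple of [22, 22, 9, 6]; the smallest such N is lcm(22, 22, 9, 6).
Start: lcm = T0 = 22
Fold in T1=22: gcd(22, 22) = 22; lcm(22, 22) = 22 * 22 / 22 = 484 / 22 = 22
Fold in T2=9: gcd(22, 9) = 1; lcm(22, 9) = 22 * 9 / 1 = 198 / 1 = 198
Fold in T3=6: gcd(198, 6) = 6; lcm(198, 6) = 198 * 6 / 6 = 1188 / 6 = 198
Full cycle length = 198

Answer: 198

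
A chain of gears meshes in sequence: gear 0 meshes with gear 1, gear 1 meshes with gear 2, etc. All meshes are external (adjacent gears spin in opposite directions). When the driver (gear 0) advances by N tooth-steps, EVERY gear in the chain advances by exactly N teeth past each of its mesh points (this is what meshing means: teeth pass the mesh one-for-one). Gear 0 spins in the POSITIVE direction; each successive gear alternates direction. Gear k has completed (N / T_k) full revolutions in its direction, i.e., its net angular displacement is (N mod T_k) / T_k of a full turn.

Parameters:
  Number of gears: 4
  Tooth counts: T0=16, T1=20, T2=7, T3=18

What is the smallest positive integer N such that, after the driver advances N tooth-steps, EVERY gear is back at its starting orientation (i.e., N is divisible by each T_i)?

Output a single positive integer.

Answer: 5040

Derivation:
Gear k returns to start when N is a multiple of T_k.
All gears at start simultaneously when N is a common multiple of [16, 20, 7, 18]; the smallest such N is lcm(16, 20, 7, 18).
Start: lcm = T0 = 16
Fold in T1=20: gcd(16, 20) = 4; lcm(16, 20) = 16 * 20 / 4 = 320 / 4 = 80
Fold in T2=7: gcd(80, 7) = 1; lcm(80, 7) = 80 * 7 / 1 = 560 / 1 = 560
Fold in T3=18: gcd(560, 18) = 2; lcm(560, 18) = 560 * 18 / 2 = 10080 / 2 = 5040
Full cycle length = 5040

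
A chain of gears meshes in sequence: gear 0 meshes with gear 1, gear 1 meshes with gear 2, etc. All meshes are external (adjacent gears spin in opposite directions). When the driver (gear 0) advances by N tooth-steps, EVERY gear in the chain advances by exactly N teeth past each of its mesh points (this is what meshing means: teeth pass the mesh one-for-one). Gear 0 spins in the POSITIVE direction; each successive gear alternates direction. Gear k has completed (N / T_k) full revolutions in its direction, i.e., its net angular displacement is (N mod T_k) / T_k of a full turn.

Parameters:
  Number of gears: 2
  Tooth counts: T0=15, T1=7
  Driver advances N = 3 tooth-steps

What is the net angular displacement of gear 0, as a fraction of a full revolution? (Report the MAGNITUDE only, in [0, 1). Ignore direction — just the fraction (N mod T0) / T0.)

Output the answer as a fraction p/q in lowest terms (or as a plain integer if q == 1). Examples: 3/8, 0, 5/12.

Answer: 1/5

Derivation:
Chain of 2 gears, tooth counts: [15, 7]
  gear 0: T0=15, direction=positive, advance = 3 mod 15 = 3 teeth = 3/15 turn
  gear 1: T1=7, direction=negative, advance = 3 mod 7 = 3 teeth = 3/7 turn
Gear 0: 3 mod 15 = 3
Fraction = 3 / 15 = 1/5 (gcd(3,15)=3) = 1/5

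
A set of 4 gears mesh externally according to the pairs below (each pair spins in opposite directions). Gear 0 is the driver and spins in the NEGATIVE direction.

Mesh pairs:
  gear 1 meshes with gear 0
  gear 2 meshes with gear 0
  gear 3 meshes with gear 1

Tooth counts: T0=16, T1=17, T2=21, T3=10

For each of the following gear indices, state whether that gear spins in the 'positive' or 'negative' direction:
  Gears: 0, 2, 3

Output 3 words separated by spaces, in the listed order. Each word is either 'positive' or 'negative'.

Answer: negative positive negative

Derivation:
Gear 0 (driver): negative (depth 0)
  gear 1: meshes with gear 0 -> depth 1 -> positive (opposite of gear 0)
  gear 2: meshes with gear 0 -> depth 1 -> positive (opposite of gear 0)
  gear 3: meshes with gear 1 -> depth 2 -> negative (opposite of gear 1)
Queried indices 0, 2, 3 -> negative, positive, negative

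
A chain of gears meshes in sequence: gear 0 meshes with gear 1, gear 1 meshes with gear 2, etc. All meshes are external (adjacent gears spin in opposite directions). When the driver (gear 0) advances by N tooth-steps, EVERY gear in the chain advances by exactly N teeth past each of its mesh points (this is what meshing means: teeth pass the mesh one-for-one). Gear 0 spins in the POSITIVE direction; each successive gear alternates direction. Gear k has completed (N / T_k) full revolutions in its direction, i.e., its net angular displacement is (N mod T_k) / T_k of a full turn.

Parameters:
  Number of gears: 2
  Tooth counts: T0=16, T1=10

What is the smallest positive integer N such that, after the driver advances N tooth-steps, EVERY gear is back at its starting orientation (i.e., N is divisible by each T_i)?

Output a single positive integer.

Gear k returns to start when N is a multiple of T_k.
All gears at start simultaneously when N is a common multiple of [16, 10]; the smallest such N is lcm(16, 10).
Start: lcm = T0 = 16
Fold in T1=10: gcd(16, 10) = 2; lcm(16, 10) = 16 * 10 / 2 = 160 / 2 = 80
Full cycle length = 80

Answer: 80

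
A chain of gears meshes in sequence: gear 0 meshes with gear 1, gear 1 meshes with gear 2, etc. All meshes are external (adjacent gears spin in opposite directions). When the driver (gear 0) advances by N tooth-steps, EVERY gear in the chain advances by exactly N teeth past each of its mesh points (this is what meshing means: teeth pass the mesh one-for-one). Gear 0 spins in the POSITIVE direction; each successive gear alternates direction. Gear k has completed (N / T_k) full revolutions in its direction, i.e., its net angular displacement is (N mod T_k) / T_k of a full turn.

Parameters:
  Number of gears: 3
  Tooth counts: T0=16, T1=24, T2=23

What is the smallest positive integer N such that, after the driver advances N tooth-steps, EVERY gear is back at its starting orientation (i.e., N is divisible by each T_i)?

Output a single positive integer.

Gear k returns to start when N is a multiple of T_k.
All gears at start simultaneously when N is a common multiple of [16, 24, 23]; the smallest such N is lcm(16, 24, 23).
Start: lcm = T0 = 16
Fold in T1=24: gcd(16, 24) = 8; lcm(16, 24) = 16 * 24 / 8 = 384 / 8 = 48
Fold in T2=23: gcd(48, 23) = 1; lcm(48, 23) = 48 * 23 / 1 = 1104 / 1 = 1104
Full cycle length = 1104

Answer: 1104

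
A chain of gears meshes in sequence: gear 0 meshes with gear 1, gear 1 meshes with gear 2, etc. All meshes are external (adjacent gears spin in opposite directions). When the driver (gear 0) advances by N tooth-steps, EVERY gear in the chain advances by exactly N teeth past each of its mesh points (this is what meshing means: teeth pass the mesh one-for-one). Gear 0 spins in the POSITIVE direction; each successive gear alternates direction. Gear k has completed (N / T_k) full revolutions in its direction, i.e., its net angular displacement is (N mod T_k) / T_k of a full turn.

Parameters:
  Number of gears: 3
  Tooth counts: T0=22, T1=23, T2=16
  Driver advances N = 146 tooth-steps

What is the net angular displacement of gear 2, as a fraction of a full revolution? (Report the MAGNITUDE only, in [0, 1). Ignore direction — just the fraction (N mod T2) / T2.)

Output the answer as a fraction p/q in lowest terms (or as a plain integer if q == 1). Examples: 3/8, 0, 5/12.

Chain of 3 gears, tooth counts: [22, 23, 16]
  gear 0: T0=22, direction=positive, advance = 146 mod 22 = 14 teeth = 14/22 turn
  gear 1: T1=23, direction=negative, advance = 146 mod 23 = 8 teeth = 8/23 turn
  gear 2: T2=16, direction=positive, advance = 146 mod 16 = 2 teeth = 2/16 turn
Gear 2: 146 mod 16 = 2
Fraction = 2 / 16 = 1/8 (gcd(2,16)=2) = 1/8

Answer: 1/8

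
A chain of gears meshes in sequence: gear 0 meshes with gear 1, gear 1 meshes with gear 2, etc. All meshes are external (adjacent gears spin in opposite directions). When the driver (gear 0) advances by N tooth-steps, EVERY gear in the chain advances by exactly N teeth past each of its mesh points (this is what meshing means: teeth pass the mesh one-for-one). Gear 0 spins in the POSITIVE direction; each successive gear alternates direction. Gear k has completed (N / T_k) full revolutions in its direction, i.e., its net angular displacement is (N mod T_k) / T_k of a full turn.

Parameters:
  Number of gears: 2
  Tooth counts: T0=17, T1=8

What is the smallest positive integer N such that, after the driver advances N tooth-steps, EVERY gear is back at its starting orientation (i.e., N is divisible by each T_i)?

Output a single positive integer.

Gear k returns to start when N is a multiple of T_k.
All gears at start simultaneously when N is a common multiple of [17, 8]; the smallest such N is lcm(17, 8).
Start: lcm = T0 = 17
Fold in T1=8: gcd(17, 8) = 1; lcm(17, 8) = 17 * 8 / 1 = 136 / 1 = 136
Full cycle length = 136

Answer: 136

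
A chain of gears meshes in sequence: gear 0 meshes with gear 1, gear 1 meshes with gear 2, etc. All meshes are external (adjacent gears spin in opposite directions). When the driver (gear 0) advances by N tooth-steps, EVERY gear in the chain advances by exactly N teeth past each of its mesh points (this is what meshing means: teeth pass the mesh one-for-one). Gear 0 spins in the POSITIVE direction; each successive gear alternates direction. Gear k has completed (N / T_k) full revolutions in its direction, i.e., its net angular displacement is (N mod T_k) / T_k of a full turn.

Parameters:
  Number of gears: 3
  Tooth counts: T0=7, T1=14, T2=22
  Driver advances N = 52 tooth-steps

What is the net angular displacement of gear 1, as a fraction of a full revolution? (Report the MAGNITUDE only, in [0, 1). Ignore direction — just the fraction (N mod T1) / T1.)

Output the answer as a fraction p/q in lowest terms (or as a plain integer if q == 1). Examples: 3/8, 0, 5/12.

Chain of 3 gears, tooth counts: [7, 14, 22]
  gear 0: T0=7, direction=positive, advance = 52 mod 7 = 3 teeth = 3/7 turn
  gear 1: T1=14, direction=negative, advance = 52 mod 14 = 10 teeth = 10/14 turn
  gear 2: T2=22, direction=positive, advance = 52 mod 22 = 8 teeth = 8/22 turn
Gear 1: 52 mod 14 = 10
Fraction = 10 / 14 = 5/7 (gcd(10,14)=2) = 5/7

Answer: 5/7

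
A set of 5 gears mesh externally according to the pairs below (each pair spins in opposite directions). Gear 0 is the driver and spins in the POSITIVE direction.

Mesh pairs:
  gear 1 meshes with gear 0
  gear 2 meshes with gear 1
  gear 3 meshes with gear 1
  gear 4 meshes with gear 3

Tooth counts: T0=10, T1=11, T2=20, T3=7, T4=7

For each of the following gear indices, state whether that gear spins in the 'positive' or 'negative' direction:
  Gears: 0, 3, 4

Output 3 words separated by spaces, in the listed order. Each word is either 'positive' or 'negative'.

Gear 0 (driver): positive (depth 0)
  gear 1: meshes with gear 0 -> depth 1 -> negative (opposite of gear 0)
  gear 2: meshes with gear 1 -> depth 2 -> positive (opposite of gear 1)
  gear 3: meshes with gear 1 -> depth 2 -> positive (opposite of gear 1)
  gear 4: meshes with gear 3 -> depth 3 -> negative (opposite of gear 3)
Queried indices 0, 3, 4 -> positive, positive, negative

Answer: positive positive negative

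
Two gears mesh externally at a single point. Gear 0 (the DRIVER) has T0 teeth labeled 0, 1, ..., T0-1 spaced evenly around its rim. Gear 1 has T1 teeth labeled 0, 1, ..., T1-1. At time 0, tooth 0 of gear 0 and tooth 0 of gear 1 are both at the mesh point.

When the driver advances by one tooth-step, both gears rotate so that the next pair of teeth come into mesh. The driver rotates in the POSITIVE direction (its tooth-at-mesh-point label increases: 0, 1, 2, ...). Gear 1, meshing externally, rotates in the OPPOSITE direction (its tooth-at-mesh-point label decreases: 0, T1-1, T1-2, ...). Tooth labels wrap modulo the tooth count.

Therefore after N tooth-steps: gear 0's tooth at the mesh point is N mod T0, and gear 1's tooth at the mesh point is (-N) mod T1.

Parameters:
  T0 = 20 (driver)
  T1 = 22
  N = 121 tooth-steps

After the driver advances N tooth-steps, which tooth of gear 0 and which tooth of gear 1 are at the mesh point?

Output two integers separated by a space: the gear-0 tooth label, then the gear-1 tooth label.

Gear 0 (driver, T0=20): tooth at mesh = N mod T0
  121 = 6 * 20 + 1, so 121 mod 20 = 1
  gear 0 tooth = 1
Gear 1 (driven, T1=22): tooth at mesh = (-N) mod T1
  121 = 5 * 22 + 11, so 121 mod 22 = 11
  (-121) mod 22 = (-11) mod 22 = 22 - 11 = 11
Mesh after 121 steps: gear-0 tooth 1 meets gear-1 tooth 11

Answer: 1 11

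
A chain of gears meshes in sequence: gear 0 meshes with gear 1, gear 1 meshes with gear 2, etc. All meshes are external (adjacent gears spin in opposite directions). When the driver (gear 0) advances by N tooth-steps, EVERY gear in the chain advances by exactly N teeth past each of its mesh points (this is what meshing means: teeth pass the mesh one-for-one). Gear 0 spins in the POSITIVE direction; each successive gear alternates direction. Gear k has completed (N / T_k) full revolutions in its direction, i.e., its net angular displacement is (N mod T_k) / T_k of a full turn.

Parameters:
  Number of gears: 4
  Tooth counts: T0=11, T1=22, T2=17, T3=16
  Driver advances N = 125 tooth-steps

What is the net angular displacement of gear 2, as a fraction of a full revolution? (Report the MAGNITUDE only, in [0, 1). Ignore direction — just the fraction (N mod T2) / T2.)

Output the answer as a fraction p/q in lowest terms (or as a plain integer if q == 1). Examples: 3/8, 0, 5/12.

Answer: 6/17

Derivation:
Chain of 4 gears, tooth counts: [11, 22, 17, 16]
  gear 0: T0=11, direction=positive, advance = 125 mod 11 = 4 teeth = 4/11 turn
  gear 1: T1=22, direction=negative, advance = 125 mod 22 = 15 teeth = 15/22 turn
  gear 2: T2=17, direction=positive, advance = 125 mod 17 = 6 teeth = 6/17 turn
  gear 3: T3=16, direction=negative, advance = 125 mod 16 = 13 teeth = 13/16 turn
Gear 2: 125 mod 17 = 6
Fraction = 6 / 17 = 6/17 (gcd(6,17)=1) = 6/17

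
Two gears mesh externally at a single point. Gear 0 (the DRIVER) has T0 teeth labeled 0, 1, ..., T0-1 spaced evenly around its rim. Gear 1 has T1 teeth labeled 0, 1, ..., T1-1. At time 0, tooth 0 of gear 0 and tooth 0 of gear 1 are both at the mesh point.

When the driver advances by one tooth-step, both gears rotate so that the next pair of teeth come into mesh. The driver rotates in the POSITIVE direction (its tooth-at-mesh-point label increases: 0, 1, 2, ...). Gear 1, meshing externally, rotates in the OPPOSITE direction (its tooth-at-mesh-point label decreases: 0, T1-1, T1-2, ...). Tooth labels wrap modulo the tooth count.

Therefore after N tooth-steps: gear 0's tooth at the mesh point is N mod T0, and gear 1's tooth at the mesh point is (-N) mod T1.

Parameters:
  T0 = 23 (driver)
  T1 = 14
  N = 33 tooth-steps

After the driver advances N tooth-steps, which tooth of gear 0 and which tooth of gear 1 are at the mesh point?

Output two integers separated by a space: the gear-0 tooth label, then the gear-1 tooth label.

Gear 0 (driver, T0=23): tooth at mesh = N mod T0
  33 = 1 * 23 + 10, so 33 mod 23 = 10
  gear 0 tooth = 10
Gear 1 (driven, T1=14): tooth at mesh = (-N) mod T1
  33 = 2 * 14 + 5, so 33 mod 14 = 5
  (-33) mod 14 = (-5) mod 14 = 14 - 5 = 9
Mesh after 33 steps: gear-0 tooth 10 meets gear-1 tooth 9

Answer: 10 9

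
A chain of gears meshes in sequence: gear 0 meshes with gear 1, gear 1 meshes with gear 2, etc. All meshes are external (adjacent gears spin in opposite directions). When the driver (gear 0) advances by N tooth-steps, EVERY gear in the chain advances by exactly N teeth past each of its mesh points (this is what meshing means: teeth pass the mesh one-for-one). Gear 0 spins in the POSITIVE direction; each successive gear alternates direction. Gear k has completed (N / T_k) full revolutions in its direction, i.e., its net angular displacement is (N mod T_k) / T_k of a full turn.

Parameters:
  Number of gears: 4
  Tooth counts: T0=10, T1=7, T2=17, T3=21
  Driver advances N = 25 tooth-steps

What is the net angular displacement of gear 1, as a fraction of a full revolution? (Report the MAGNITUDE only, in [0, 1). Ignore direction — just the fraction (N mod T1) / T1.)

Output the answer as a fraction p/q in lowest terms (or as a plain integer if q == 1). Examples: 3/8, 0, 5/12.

Answer: 4/7

Derivation:
Chain of 4 gears, tooth counts: [10, 7, 17, 21]
  gear 0: T0=10, direction=positive, advance = 25 mod 10 = 5 teeth = 5/10 turn
  gear 1: T1=7, direction=negative, advance = 25 mod 7 = 4 teeth = 4/7 turn
  gear 2: T2=17, direction=positive, advance = 25 mod 17 = 8 teeth = 8/17 turn
  gear 3: T3=21, direction=negative, advance = 25 mod 21 = 4 teeth = 4/21 turn
Gear 1: 25 mod 7 = 4
Fraction = 4 / 7 = 4/7 (gcd(4,7)=1) = 4/7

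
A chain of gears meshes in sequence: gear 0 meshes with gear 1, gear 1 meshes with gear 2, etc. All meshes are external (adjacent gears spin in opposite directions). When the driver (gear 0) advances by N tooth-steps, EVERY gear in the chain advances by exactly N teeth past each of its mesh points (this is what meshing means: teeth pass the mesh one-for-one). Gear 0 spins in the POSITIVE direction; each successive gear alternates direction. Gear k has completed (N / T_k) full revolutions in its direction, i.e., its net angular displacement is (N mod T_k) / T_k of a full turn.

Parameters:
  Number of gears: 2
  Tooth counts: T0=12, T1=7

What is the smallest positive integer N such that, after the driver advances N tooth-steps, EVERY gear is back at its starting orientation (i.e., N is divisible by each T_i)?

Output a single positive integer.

Gear k returns to start when N is a multiple of T_k.
All gears at start simultaneously when N is a common multiple of [12, 7]; the smallest such N is lcm(12, 7).
Start: lcm = T0 = 12
Fold in T1=7: gcd(12, 7) = 1; lcm(12, 7) = 12 * 7 / 1 = 84 / 1 = 84
Full cycle length = 84

Answer: 84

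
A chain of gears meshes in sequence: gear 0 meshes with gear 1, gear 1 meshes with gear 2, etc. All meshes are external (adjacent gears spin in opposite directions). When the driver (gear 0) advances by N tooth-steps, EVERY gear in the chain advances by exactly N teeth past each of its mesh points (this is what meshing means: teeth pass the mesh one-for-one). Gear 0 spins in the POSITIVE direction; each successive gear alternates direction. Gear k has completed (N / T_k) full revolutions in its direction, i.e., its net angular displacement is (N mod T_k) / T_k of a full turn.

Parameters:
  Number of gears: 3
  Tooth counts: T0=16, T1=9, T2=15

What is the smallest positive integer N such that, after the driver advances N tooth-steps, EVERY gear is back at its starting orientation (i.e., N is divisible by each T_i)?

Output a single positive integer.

Answer: 720

Derivation:
Gear k returns to start when N is a multiple of T_k.
All gears at start simultaneously when N is a common multiple of [16, 9, 15]; the smallest such N is lcm(16, 9, 15).
Start: lcm = T0 = 16
Fold in T1=9: gcd(16, 9) = 1; lcm(16, 9) = 16 * 9 / 1 = 144 / 1 = 144
Fold in T2=15: gcd(144, 15) = 3; lcm(144, 15) = 144 * 15 / 3 = 2160 / 3 = 720
Full cycle length = 720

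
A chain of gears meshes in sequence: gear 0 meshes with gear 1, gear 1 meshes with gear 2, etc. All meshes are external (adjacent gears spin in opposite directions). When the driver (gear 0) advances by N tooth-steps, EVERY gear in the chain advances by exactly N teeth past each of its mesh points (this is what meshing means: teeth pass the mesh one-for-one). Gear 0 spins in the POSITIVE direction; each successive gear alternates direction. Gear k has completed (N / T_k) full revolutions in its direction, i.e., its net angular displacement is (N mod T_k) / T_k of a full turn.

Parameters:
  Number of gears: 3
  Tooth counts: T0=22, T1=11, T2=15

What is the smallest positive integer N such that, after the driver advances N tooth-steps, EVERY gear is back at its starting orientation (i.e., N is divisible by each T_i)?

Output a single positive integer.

Answer: 330

Derivation:
Gear k returns to start when N is a multiple of T_k.
All gears at start simultaneously when N is a common multiple of [22, 11, 15]; the smallest such N is lcm(22, 11, 15).
Start: lcm = T0 = 22
Fold in T1=11: gcd(22, 11) = 11; lcm(22, 11) = 22 * 11 / 11 = 242 / 11 = 22
Fold in T2=15: gcd(22, 15) = 1; lcm(22, 15) = 22 * 15 / 1 = 330 / 1 = 330
Full cycle length = 330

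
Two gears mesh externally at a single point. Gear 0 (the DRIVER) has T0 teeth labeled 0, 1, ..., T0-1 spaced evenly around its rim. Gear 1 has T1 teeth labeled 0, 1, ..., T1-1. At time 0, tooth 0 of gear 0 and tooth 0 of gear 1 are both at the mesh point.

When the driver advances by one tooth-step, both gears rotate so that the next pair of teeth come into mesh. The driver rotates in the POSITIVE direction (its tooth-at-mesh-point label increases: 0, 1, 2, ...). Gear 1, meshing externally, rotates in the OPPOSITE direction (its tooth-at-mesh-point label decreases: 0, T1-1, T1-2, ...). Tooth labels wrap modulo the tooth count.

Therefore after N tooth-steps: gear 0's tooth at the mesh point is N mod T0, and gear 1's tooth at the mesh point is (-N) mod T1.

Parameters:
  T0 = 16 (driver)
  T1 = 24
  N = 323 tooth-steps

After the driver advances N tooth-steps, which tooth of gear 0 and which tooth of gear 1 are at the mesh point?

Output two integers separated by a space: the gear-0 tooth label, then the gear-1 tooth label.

Answer: 3 13

Derivation:
Gear 0 (driver, T0=16): tooth at mesh = N mod T0
  323 = 20 * 16 + 3, so 323 mod 16 = 3
  gear 0 tooth = 3
Gear 1 (driven, T1=24): tooth at mesh = (-N) mod T1
  323 = 13 * 24 + 11, so 323 mod 24 = 11
  (-323) mod 24 = (-11) mod 24 = 24 - 11 = 13
Mesh after 323 steps: gear-0 tooth 3 meets gear-1 tooth 13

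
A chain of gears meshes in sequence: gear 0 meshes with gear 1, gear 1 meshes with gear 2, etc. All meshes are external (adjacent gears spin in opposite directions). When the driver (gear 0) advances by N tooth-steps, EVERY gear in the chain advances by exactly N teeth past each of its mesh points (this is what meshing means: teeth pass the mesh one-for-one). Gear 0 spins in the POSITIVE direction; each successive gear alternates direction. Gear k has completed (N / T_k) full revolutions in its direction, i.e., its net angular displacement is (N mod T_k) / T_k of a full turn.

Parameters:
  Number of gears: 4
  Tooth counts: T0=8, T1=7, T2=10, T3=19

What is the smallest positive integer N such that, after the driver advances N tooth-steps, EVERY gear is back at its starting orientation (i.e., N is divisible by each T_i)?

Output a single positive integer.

Answer: 5320

Derivation:
Gear k returns to start when N is a multiple of T_k.
All gears at start simultaneously when N is a common multiple of [8, 7, 10, 19]; the smallest such N is lcm(8, 7, 10, 19).
Start: lcm = T0 = 8
Fold in T1=7: gcd(8, 7) = 1; lcm(8, 7) = 8 * 7 / 1 = 56 / 1 = 56
Fold in T2=10: gcd(56, 10) = 2; lcm(56, 10) = 56 * 10 / 2 = 560 / 2 = 280
Fold in T3=19: gcd(280, 19) = 1; lcm(280, 19) = 280 * 19 / 1 = 5320 / 1 = 5320
Full cycle length = 5320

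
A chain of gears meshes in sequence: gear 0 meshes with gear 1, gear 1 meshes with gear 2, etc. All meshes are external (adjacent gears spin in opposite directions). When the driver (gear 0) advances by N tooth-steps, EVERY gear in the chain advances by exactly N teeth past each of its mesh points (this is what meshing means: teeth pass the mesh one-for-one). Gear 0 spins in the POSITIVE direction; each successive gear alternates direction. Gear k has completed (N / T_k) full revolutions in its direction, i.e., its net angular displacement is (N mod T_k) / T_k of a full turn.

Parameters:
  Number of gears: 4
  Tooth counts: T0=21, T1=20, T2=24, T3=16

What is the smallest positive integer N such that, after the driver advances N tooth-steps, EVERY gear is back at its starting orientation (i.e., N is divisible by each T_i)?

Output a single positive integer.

Gear k returns to start when N is a multiple of T_k.
All gears at start simultaneously when N is a common multiple of [21, 20, 24, 16]; the smallest such N is lcm(21, 20, 24, 16).
Start: lcm = T0 = 21
Fold in T1=20: gcd(21, 20) = 1; lcm(21, 20) = 21 * 20 / 1 = 420 / 1 = 420
Fold in T2=24: gcd(420, 24) = 12; lcm(420, 24) = 420 * 24 / 12 = 10080 / 12 = 840
Fold in T3=16: gcd(840, 16) = 8; lcm(840, 16) = 840 * 16 / 8 = 13440 / 8 = 1680
Full cycle length = 1680

Answer: 1680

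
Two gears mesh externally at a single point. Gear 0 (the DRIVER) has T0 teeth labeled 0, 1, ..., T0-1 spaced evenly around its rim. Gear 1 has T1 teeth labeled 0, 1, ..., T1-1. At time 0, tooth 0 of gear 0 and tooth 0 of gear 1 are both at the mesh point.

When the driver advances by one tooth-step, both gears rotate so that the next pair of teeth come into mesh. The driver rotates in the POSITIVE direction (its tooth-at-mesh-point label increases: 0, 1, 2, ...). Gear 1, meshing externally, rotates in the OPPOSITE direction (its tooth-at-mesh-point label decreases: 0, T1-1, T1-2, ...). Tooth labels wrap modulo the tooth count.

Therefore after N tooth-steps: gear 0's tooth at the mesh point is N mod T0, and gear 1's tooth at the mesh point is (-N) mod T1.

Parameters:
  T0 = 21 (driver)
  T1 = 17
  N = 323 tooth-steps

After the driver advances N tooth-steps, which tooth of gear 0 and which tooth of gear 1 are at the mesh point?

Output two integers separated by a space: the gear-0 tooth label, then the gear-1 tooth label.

Answer: 8 0

Derivation:
Gear 0 (driver, T0=21): tooth at mesh = N mod T0
  323 = 15 * 21 + 8, so 323 mod 21 = 8
  gear 0 tooth = 8
Gear 1 (driven, T1=17): tooth at mesh = (-N) mod T1
  323 = 19 * 17 + 0, so 323 mod 17 = 0
  (-323) mod 17 = 0
Mesh after 323 steps: gear-0 tooth 8 meets gear-1 tooth 0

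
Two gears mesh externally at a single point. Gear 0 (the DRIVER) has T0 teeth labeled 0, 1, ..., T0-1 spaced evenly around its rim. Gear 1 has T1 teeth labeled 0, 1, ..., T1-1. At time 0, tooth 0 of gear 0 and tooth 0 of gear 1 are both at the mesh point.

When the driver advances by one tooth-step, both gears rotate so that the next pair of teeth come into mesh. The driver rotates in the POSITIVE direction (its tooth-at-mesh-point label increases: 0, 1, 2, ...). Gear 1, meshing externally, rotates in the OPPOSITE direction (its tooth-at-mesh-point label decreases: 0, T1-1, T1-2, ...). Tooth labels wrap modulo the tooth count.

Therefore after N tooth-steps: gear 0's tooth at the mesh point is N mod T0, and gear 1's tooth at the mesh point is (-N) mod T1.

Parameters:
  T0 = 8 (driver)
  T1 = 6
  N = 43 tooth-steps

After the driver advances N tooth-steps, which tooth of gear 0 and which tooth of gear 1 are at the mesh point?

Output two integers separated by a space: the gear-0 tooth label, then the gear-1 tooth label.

Answer: 3 5

Derivation:
Gear 0 (driver, T0=8): tooth at mesh = N mod T0
  43 = 5 * 8 + 3, so 43 mod 8 = 3
  gear 0 tooth = 3
Gear 1 (driven, T1=6): tooth at mesh = (-N) mod T1
  43 = 7 * 6 + 1, so 43 mod 6 = 1
  (-43) mod 6 = (-1) mod 6 = 6 - 1 = 5
Mesh after 43 steps: gear-0 tooth 3 meets gear-1 tooth 5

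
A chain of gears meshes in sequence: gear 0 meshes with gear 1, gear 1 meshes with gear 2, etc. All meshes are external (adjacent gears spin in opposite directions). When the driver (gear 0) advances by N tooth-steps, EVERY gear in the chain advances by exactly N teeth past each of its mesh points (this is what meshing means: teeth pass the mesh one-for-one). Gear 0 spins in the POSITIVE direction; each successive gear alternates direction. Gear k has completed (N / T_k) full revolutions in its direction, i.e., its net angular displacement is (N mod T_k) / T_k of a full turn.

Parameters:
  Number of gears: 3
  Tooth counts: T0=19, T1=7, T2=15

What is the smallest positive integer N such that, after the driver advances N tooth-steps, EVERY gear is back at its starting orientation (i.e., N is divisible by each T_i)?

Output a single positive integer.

Answer: 1995

Derivation:
Gear k returns to start when N is a multiple of T_k.
All gears at start simultaneously when N is a common multiple of [19, 7, 15]; the smallest such N is lcm(19, 7, 15).
Start: lcm = T0 = 19
Fold in T1=7: gcd(19, 7) = 1; lcm(19, 7) = 19 * 7 / 1 = 133 / 1 = 133
Fold in T2=15: gcd(133, 15) = 1; lcm(133, 15) = 133 * 15 / 1 = 1995 / 1 = 1995
Full cycle length = 1995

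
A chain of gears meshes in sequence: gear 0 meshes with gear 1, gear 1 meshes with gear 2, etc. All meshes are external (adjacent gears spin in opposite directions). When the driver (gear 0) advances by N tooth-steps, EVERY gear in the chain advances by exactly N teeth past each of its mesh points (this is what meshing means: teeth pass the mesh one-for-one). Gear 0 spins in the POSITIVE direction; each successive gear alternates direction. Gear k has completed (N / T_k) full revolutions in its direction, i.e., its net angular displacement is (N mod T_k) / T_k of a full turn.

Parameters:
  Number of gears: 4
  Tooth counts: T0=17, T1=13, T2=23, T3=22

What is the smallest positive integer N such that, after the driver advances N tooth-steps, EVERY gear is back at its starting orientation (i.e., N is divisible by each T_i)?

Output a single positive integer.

Answer: 111826

Derivation:
Gear k returns to start when N is a multiple of T_k.
All gears at start simultaneously when N is a common multiple of [17, 13, 23, 22]; the smallest such N is lcm(17, 13, 23, 22).
Start: lcm = T0 = 17
Fold in T1=13: gcd(17, 13) = 1; lcm(17, 13) = 17 * 13 / 1 = 221 / 1 = 221
Fold in T2=23: gcd(221, 23) = 1; lcm(221, 23) = 221 * 23 / 1 = 5083 / 1 = 5083
Fold in T3=22: gcd(5083, 22) = 1; lcm(5083, 22) = 5083 * 22 / 1 = 111826 / 1 = 111826
Full cycle length = 111826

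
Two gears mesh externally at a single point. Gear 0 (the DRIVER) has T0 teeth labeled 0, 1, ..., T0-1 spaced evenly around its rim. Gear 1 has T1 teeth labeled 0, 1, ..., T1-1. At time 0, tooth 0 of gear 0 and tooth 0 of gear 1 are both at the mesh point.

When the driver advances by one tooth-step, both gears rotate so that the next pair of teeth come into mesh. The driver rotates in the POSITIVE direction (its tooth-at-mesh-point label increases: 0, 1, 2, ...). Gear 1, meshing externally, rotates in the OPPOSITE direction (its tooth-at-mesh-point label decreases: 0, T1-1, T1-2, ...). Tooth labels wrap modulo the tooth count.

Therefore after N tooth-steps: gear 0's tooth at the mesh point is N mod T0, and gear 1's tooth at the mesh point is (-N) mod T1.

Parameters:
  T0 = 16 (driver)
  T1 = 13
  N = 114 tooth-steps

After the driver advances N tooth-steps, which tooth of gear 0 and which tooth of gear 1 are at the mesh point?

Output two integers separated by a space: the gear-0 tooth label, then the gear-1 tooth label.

Answer: 2 3

Derivation:
Gear 0 (driver, T0=16): tooth at mesh = N mod T0
  114 = 7 * 16 + 2, so 114 mod 16 = 2
  gear 0 tooth = 2
Gear 1 (driven, T1=13): tooth at mesh = (-N) mod T1
  114 = 8 * 13 + 10, so 114 mod 13 = 10
  (-114) mod 13 = (-10) mod 13 = 13 - 10 = 3
Mesh after 114 steps: gear-0 tooth 2 meets gear-1 tooth 3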